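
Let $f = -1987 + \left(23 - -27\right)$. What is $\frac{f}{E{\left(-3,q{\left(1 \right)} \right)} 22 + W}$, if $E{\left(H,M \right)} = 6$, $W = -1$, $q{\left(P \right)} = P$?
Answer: $- \frac{1937}{131} \approx -14.786$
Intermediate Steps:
$f = -1937$ ($f = -1987 + \left(23 + 27\right) = -1987 + 50 = -1937$)
$\frac{f}{E{\left(-3,q{\left(1 \right)} \right)} 22 + W} = - \frac{1937}{6 \cdot 22 - 1} = - \frac{1937}{132 - 1} = - \frac{1937}{131}$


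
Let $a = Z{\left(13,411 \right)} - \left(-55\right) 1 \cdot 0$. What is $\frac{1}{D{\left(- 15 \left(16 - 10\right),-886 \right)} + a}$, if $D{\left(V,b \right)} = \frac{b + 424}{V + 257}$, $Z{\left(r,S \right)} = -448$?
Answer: $- \frac{167}{75278} \approx -0.0022184$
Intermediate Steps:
$D{\left(V,b \right)} = \frac{424 + b}{257 + V}$
$a = -448$ ($a = -448 - \left(-55\right) 1 \cdot 0 = -448 - \left(-55\right) 0 = -448 - 0 = -448 + 0 = -448$)
$\frac{1}{D{\left(- 15 \left(16 - 10\right),-886 \right)} + a} = \frac{1}{\frac{424 - 886}{257 - 15 \left(16 - 10\right)} - 448} = \frac{1}{\frac{1}{257 - 90} \left(-462\right) - 448} = \frac{1}{\frac{1}{167} \left(-462\right) - 448} = \frac{1}{- \frac{462}{167} - 448} = \frac{1}{- \frac{75278}{167}} = - \frac{167}{75278}$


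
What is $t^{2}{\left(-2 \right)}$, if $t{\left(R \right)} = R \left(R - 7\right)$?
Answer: $324$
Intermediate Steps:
$t{\left(R \right)} = R \left(-7 + R\right)$
$t^{2}{\left(-2 \right)} = \left(- 2 \left(-7 - 2\right)\right)^{2} = \left(\left(-2\right) \left(-9\right)\right)^{2} = 18^{2} = 324$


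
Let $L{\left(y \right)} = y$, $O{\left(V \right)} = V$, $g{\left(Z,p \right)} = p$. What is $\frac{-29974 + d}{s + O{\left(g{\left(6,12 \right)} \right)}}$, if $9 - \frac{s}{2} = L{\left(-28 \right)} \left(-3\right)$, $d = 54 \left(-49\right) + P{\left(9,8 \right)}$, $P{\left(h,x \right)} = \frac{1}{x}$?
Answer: $\frac{260959}{1104} \approx 236.38$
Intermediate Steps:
$d = - \frac{21167}{8}$ ($d = 54 \left(-49\right) + \frac{1}{8} = -2646 + \frac{1}{8} = - \frac{21167}{8} \approx -2645.9$)
$s = -150$ ($s = 18 - 2 \left(\left(-28\right) \left(-3\right)\right) = 18 - 168 = -150$)
$\frac{-29974 + d}{s + O{\left(g{\left(6,12 \right)} \right)}} = \frac{-29974 - \frac{21167}{8}}{-150 + 12} = - \frac{260959}{8 \left(-138\right)} = \left(- \frac{260959}{8}\right) \left(- \frac{1}{138}\right) = \frac{260959}{1104}$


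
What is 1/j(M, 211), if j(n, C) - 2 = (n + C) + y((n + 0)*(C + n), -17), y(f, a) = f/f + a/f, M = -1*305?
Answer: -28670/2608987 ≈ -0.010989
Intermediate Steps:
M = -305
y(f, a) = 1 + a/f
j(n, C) = 2 + C + n + (-17 + n*(C + n))/(n*(C + n)) (j(n, C) = 2 + ((n + C) + (-17 + (n + 0)*(C + n))/(((n + 0)*(C + n)))) = 2 + ((C + n) + (-17 + n*(C + n))/((n*(C + n)))) = 2 + ((C + n) + (1/(n*(C + n)))*(-17 + n*(C + n))) = 2 + ((C + n) + (-17 + n*(C + n))/(n*(C + n))) = 2 + (C + n + (-17 + n*(C + n))/(n*(C + n))) = 2 + C + n + (-17 + n*(C + n))/(n*(C + n)))
1/j(M, 211) = 1/((-17 - 305*(211 - 305) - 305*(211 - 305)*(2 + 211 - 305))/((-305)*(211 - 305))) = 1/(-1/305*(-17 - 305*(-94) - 305*(-94)*(-92))/(-94)) = 1/(-1/305*(-1/94)*(-17 + 28670 - 2637640)) = 1/(-1/305*(-1/94)*(-2608987)) = 1/(-2608987/28670) = -28670/2608987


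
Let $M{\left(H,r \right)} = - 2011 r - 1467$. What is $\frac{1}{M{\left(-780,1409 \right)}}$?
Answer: $- \frac{1}{2834966} \approx -3.5274 \cdot 10^{-7}$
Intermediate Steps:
$M{\left(H,r \right)} = -1467 - 2011 r$
$\frac{1}{M{\left(-780,1409 \right)}} = \frac{1}{-1467 - 2833499} = \frac{1}{-2834966} = - \frac{1}{2834966}$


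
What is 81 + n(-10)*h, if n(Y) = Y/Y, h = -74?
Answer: 7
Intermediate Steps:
n(Y) = 1
81 + n(-10)*h = 81 + 1*(-74) = 81 - 74 = 7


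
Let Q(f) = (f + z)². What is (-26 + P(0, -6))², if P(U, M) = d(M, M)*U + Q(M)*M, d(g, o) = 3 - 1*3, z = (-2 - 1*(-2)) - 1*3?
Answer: 262144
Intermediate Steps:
z = -3 (z = (-2 + 2) - 3 = 0 - 3 = -3)
d(g, o) = 0 (d(g, o) = 3 - 3 = 0)
Q(f) = (-3 + f)² (Q(f) = (f - 3)² = (-3 + f)²)
P(U, M) = M*(-3 + M)² (P(U, M) = 0*U + (-3 + M)²*M = 0 + M*(-3 + M)² = M*(-3 + M)²)
(-26 + P(0, -6))² = (-26 - 6*(-3 - 6)²)² = (-26 - 6*(-9)²)² = (-26 - 6*81)² = (-26 - 486)² = (-512)² = 262144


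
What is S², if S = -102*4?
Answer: 166464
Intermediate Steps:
S = -408
S² = (-408)² = 166464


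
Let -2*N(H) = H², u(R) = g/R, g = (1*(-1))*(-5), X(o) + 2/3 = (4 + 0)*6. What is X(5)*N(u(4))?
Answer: -875/48 ≈ -18.229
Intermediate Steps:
X(o) = 70/3 (X(o) = -⅔ + (4 + 0)*6 = -⅔ + 4*6 = -⅔ + 24 = 70/3)
g = 5 (g = -1*(-5) = 5)
u(R) = 5/R
N(H) = -H²/2
X(5)*N(u(4)) = 70*(-(5/4)²/2)/3 = 70*(-½*25/16)/3 = (70/3)*(-25/32) = -875/48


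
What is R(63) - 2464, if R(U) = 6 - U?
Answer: -2521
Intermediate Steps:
R(63) - 2464 = (6 - 1*63) - 2464 = (6 - 63) - 2464 = -57 - 2464 = -2521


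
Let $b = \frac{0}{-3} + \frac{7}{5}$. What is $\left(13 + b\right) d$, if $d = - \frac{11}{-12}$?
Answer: $\frac{66}{5} \approx 13.2$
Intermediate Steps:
$b = \frac{7}{5}$ ($b = 0 \left(- \frac{1}{3}\right) + 7 \cdot \frac{1}{5} = 0 + \frac{7}{5} = \frac{7}{5} \approx 1.4$)
$d = \frac{11}{12}$ ($d = \left(-11\right) \left(- \frac{1}{12}\right) = \frac{11}{12} \approx 0.91667$)
$\left(13 + b\right) d = \left(13 + \frac{7}{5}\right) \frac{11}{12} = \frac{72}{5} \cdot \frac{11}{12} = \frac{66}{5}$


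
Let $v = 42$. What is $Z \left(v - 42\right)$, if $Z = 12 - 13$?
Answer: $0$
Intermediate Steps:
$Z = -1$ ($Z = 12 - 13 = -1$)
$Z \left(v - 42\right) = - (42 - 42) = \left(-1\right) 0 = 0$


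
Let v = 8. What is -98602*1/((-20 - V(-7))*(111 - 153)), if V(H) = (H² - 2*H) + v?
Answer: -7043/273 ≈ -25.799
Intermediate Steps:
V(H) = 8 + H² - 2*H (V(H) = (H² - 2*H) + 8 = 8 + H² - 2*H)
-98602*1/((-20 - V(-7))*(111 - 153)) = -98602*1/((-20 - (8 + (-7)² - 2*(-7)))*(111 - 153)) = -98602*(-1/(42*(-20 - (8 + 49 + 14)))) = -98602*(-1/(42*(-20 - 1*71))) = -98602*(-1/(42*(-20 - 71))) = -98602/((-91*(-42))) = -98602/3822 = -98602*1/3822 = -7043/273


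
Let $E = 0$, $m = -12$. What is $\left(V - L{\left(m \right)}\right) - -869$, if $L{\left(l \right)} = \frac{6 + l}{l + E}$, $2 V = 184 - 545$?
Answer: $688$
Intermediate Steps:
$V = - \frac{361}{2}$ ($V = \frac{184 - 545}{2} = \frac{1}{2} \left(-361\right) = - \frac{361}{2} \approx -180.5$)
$L{\left(l \right)} = \frac{6 + l}{l}$ ($L{\left(l \right)} = \frac{6 + l}{l + 0} = \frac{6 + l}{l}$)
$\left(V - L{\left(m \right)}\right) - -869 = \left(- \frac{361}{2} - \frac{6 - 12}{-12}\right) - -869 = \left(- \frac{361}{2} - \left(- \frac{1}{12}\right) \left(-6\right)\right) + 869 = \left(- \frac{361}{2} - \frac{1}{2}\right) + 869 = -181 + 869 = 688$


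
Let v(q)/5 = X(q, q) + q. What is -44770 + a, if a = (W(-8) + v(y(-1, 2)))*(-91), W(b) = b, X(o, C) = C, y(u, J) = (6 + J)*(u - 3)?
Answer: -14922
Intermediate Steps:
y(u, J) = (-3 + u)*(6 + J) (y(u, J) = (6 + J)*(-3 + u) = (-3 + u)*(6 + J))
v(q) = 10*q (v(q) = 5*(q + q) = 5*(2*q) = 10*q)
a = 29848 (a = (-8 + 10*(-18 - 3*2 + 6*(-1) + 2*(-1)))*(-91) = (-8 + 10*(-18 - 6 - 6 - 2))*(-91) = (-8 + 10*(-32))*(-91) = (-8 - 320)*(-91) = -328*(-91) = 29848)
-44770 + a = -44770 + 29848 = -14922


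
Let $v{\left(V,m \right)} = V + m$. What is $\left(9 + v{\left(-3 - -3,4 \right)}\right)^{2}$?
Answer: $169$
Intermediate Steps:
$\left(9 + v{\left(-3 - -3,4 \right)}\right)^{2} = \left(9 + \left(\left(-3 - -3\right) + 4\right)\right)^{2} = \left(9 + \left(\left(-3 + 3\right) + 4\right)\right)^{2} = \left(9 + \left(0 + 4\right)\right)^{2} = \left(9 + 4\right)^{2} = 13^{2} = 169$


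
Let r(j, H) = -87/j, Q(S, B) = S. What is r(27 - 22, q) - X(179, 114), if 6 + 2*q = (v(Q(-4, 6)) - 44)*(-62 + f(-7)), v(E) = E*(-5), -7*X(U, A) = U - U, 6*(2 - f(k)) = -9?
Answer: -87/5 ≈ -17.400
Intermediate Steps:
f(k) = 7/2 (f(k) = 2 - ⅙*(-9) = 2 + 3/2 = 7/2)
X(U, A) = 0 (X(U, A) = -(U - U)/7 = -⅐*0 = 0)
v(E) = -5*E
q = 699 (q = -3 + ((-5*(-4) - 44)*(-62 + 7/2))/2 = -3 + ((20 - 44)*(-117/2))/2 = -3 + (-24*(-117/2))/2 = -3 + (½)*1404 = -3 + 702 = 699)
r(27 - 22, q) - X(179, 114) = -87/(27 - 22) - 1*0 = -87/5 + 0 = -87/5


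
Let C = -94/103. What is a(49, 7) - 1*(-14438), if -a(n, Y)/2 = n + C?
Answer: 1477208/103 ≈ 14342.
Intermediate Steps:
C = -94/103 (C = -94*1/103 = -94/103 ≈ -0.91262)
a(n, Y) = 188/103 - 2*n (a(n, Y) = -2*(n - 94/103) = -2*(-94/103 + n) = 188/103 - 2*n)
a(49, 7) - 1*(-14438) = (188/103 - 2*49) - 1*(-14438) = (188/103 - 98) + 14438 = -9906/103 + 14438 = 1477208/103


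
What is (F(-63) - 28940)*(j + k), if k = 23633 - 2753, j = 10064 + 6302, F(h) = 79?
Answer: -1074956806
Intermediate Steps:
j = 16366
k = 20880
(F(-63) - 28940)*(j + k) = (79 - 28940)*(16366 + 20880) = -28861*37246 = -1074956806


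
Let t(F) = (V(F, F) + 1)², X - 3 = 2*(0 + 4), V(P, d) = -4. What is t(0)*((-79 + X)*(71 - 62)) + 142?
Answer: -5366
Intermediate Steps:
X = 11 (X = 3 + 2*(0 + 4) = 3 + 2*4 = 3 + 8 = 11)
t(F) = 9 (t(F) = (-4 + 1)² = (-3)² = 9)
t(0)*((-79 + X)*(71 - 62)) + 142 = 9*((-79 + 11)*(71 - 62)) + 142 = 9*(-68*9) + 142 = 9*(-612) + 142 = -5508 + 142 = -5366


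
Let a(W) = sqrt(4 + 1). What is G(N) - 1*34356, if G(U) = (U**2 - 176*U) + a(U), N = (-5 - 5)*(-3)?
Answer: -38736 + sqrt(5) ≈ -38734.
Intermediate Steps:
N = 30 (N = -10*(-3) = 30)
a(W) = sqrt(5)
G(U) = sqrt(5) + U**2 - 176*U (G(U) = (U**2 - 176*U) + sqrt(5) = sqrt(5) + U**2 - 176*U)
G(N) - 1*34356 = (sqrt(5) + 30**2 - 176*30) - 1*34356 = (sqrt(5) + 900 - 5280) - 34356 = (-4380 + sqrt(5)) - 34356 = -38736 + sqrt(5)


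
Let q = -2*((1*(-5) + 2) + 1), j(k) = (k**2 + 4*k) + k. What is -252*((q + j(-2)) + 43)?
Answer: -10332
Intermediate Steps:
j(k) = k**2 + 5*k
q = 4 (q = -2*((-5 + 2) + 1) = -2*(-3 + 1) = -2*(-2) = 4)
-252*((q + j(-2)) + 43) = -252*((4 - 2*(5 - 2)) + 43) = -252*((4 - 2*3) + 43) = -252*((4 - 6) + 43) = -252*(-2 + 43) = -252*41 = -10332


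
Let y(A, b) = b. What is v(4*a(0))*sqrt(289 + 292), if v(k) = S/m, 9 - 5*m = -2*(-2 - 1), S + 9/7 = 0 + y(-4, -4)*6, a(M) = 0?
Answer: -295*sqrt(581)/7 ≈ -1015.8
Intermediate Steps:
S = -177/7 (S = -9/7 + (0 - 4*6) = -9/7 + (0 - 24) = -9/7 - 24 = -177/7 ≈ -25.286)
m = 3/5 (m = 9/5 - (-2)*(-2 - 1)/5 = 9/5 - (-2)*(-3)/5 = 9/5 - 1/5*6 = 9/5 - 6/5 = 3/5 ≈ 0.60000)
v(k) = -295/7 (v(k) = -177/(7*3/5) = -177/7*5/3 = -295/7)
v(4*a(0))*sqrt(289 + 292) = -295*sqrt(289 + 292)/7 = -295*sqrt(581)/7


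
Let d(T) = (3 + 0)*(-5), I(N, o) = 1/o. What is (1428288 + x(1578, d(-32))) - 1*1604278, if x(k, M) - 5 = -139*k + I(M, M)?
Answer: -5929906/15 ≈ -3.9533e+5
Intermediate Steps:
d(T) = -15 (d(T) = 3*(-5) = -15)
x(k, M) = 5 + 1/M - 139*k (x(k, M) = 5 + (-139*k + 1/M) = 5 + (1/M - 139*k) = 5 + 1/M - 139*k)
(1428288 + x(1578, d(-32))) - 1*1604278 = (1428288 + (5 + 1/(-15) - 139*1578)) - 1*1604278 = (1428288 + (5 - 1/15 - 219342)) - 1604278 = (1428288 - 3290056/15) - 1604278 = 18134264/15 - 1604278 = -5929906/15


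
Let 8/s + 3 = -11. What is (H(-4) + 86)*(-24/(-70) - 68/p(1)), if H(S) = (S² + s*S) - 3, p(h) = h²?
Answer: -1678912/245 ≈ -6852.7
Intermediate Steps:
s = -4/7 (s = 8/(-3 - 11) = 8/(-14) = 8*(-1/14) = -4/7 ≈ -0.57143)
H(S) = -3 + S² - 4*S/7 (H(S) = (S² - 4*S/7) - 3 = -3 + S² - 4*S/7)
(H(-4) + 86)*(-24/(-70) - 68/p(1)) = ((-3 + (-4)² - 4/7*(-4)) + 86)*(-24/(-70) - 68/(1²)) = ((-3 + 16 + 16/7) + 86)*(-24*(-1/70) - 68/1) = (107/7 + 86)*(12/35 - 68*1) = 709*(12/35 - 68)/7 = (709/7)*(-2368/35) = -1678912/245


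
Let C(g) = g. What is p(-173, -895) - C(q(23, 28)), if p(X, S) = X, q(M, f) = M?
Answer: -196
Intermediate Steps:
p(-173, -895) - C(q(23, 28)) = -173 - 1*23 = -173 - 23 = -196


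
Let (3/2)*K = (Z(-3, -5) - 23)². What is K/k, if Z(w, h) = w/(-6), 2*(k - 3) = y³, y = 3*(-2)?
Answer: -45/14 ≈ -3.2143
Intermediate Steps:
y = -6
k = -105 (k = 3 + (½)*(-6)³ = 3 + (½)*(-216) = 3 - 108 = -105)
Z(w, h) = -w/6 (Z(w, h) = w*(-⅙) = -w/6)
K = 675/2 (K = 2*(-⅙*(-3) - 23)²/3 = 2*(½ - 23)²/3 = 2*(-45/2)²/3 = (⅔)*(2025/4) = 675/2 ≈ 337.50)
K/k = (675/2)/(-105) = (675/2)*(-1/105) = -45/14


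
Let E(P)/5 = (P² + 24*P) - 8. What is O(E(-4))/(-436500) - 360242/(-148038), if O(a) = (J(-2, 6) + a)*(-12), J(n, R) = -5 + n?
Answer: 2172938294/897480375 ≈ 2.4212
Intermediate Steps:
E(P) = -40 + 5*P² + 120*P (E(P) = 5*((P² + 24*P) - 8) = 5*(-8 + P² + 24*P) = -40 + 5*P² + 120*P)
O(a) = 84 - 12*a (O(a) = ((-5 - 2) + a)*(-12) = (-7 + a)*(-12) = 84 - 12*a)
O(E(-4))/(-436500) - 360242/(-148038) = (84 - 12*(-40 + 5*(-4)² + 120*(-4)))/(-436500) - 360242/(-148038) = (84 - 12*(-40 + 5*16 - 480))*(-1/436500) - 360242*(-1/148038) = (84 - 12*(-40 + 80 - 480))*(-1/436500) + 180121/74019 = (84 - 12*(-440))*(-1/436500) + 180121/74019 = (84 + 5280)*(-1/436500) + 180121/74019 = 5364*(-1/436500) + 180121/74019 = -149/12125 + 180121/74019 = 2172938294/897480375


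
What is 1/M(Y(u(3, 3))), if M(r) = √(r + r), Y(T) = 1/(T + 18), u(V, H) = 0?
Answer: 3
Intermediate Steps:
Y(T) = 1/(18 + T)
M(r) = √2*√r (M(r) = √(2*r) = √2*√r)
1/M(Y(u(3, 3))) = 1/(√2*√(1/(18 + 0))) = 1/(√2*√(1/18)) = 1/(√2*(√2/6)) = 1/(⅓) = 3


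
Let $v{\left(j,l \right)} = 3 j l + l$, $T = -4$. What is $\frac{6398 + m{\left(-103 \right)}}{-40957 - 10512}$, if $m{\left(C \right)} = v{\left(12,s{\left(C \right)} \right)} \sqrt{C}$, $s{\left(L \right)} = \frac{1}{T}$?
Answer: $- \frac{6398}{51469} + \frac{37 i \sqrt{103}}{205876} \approx -0.12431 + 0.001824 i$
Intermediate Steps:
$s{\left(L \right)} = - \frac{1}{4}$ ($s{\left(L \right)} = \frac{1}{-4} = - \frac{1}{4}$)
$v{\left(j,l \right)} = l + 3 j l$ ($v{\left(j,l \right)} = 3 j l + l = l + 3 j l$)
$m{\left(C \right)} = - \frac{37 \sqrt{C}}{4}$ ($m{\left(C \right)} = - \frac{1 + 3 \cdot 12}{4} \sqrt{C} = - \frac{1 + 36}{4} \sqrt{C} = \left(- \frac{1}{4}\right) 37 \sqrt{C} = - \frac{37 \sqrt{C}}{4}$)
$\frac{6398 + m{\left(-103 \right)}}{-40957 - 10512} = \frac{6398 - \frac{37 \sqrt{-103}}{4}}{-40957 - 10512} = \frac{6398 - \frac{37 i \sqrt{103}}{4}}{-51469} = \left(6398 - \frac{37 i \sqrt{103}}{4}\right) \left(- \frac{1}{51469}\right) = - \frac{6398}{51469} + \frac{37 i \sqrt{103}}{205876}$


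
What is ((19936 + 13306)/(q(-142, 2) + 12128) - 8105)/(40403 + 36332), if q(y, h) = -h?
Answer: -49123994/465244305 ≈ -0.10559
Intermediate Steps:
((19936 + 13306)/(q(-142, 2) + 12128) - 8105)/(40403 + 36332) = ((19936 + 13306)/(-1*2 + 12128) - 8105)/(40403 + 36332) = (33242/(-2 + 12128) - 8105)/76735 = (33242/12126 - 8105)*(1/76735) = (33242*(1/12126) - 8105)*(1/76735) = (16621/6063 - 8105)*(1/76735) = -49123994/6063*1/76735 = -49123994/465244305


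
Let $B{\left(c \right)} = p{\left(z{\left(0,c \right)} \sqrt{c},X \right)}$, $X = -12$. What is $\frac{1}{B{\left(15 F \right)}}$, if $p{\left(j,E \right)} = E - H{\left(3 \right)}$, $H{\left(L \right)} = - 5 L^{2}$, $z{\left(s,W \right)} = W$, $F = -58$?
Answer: $\frac{1}{33} \approx 0.030303$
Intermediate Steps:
$p{\left(j,E \right)} = 45 + E$ ($p{\left(j,E \right)} = E - - 5 \cdot 3^{2} = E - \left(-5\right) 9 = E - -45 = E + 45 = 45 + E$)
$B{\left(c \right)} = 33$ ($B{\left(c \right)} = 45 - 12 = 33$)
$\frac{1}{B{\left(15 F \right)}} = \frac{1}{33}$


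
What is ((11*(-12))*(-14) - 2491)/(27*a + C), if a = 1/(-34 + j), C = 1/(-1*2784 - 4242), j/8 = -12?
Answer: 146825835/47458 ≈ 3093.8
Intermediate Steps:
j = -96 (j = 8*(-12) = -96)
C = -1/7026 (C = 1/(-2784 - 4242) = 1/(-7026) = -1/7026 ≈ -0.00014233)
a = -1/130 (a = 1/(-34 - 96) = 1/(-130) = -1/130 ≈ -0.0076923)
((11*(-12))*(-14) - 2491)/(27*a + C) = ((11*(-12))*(-14) - 2491)/(27*(-1/130) - 1/7026) = (-132*(-14) - 2491)/(-27/130 - 1/7026) = (1848 - 2491)/(-47458/228345) = -643*(-228345/47458) = 146825835/47458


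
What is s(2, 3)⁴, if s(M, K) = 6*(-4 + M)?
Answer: 20736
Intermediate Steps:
s(M, K) = -24 + 6*M
s(2, 3)⁴ = (-24 + 6*2)⁴ = (-24 + 12)⁴ = (-12)⁴ = 20736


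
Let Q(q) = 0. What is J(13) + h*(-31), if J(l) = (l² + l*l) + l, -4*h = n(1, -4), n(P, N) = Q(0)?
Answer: 351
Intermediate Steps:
n(P, N) = 0
h = 0 (h = -¼*0 = 0)
J(l) = l + 2*l² (J(l) = (l² + l²) + l = 2*l² + l = l + 2*l²)
J(13) + h*(-31) = 13*(1 + 2*13) + 0*(-31) = 13*(1 + 26) + 0 = 13*27 + 0 = 351 + 0 = 351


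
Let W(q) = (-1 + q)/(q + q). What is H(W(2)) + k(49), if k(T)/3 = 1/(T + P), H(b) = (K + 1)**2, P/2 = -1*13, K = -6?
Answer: 578/23 ≈ 25.130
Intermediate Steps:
P = -26 (P = 2*(-1*13) = 2*(-13) = -26)
W(q) = (-1 + q)/(2*q) (W(q) = (-1 + q)/((2*q)) = (-1 + q)*(1/(2*q)) = (-1 + q)/(2*q))
H(b) = 25 (H(b) = (-6 + 1)**2 = (-5)**2 = 25)
k(T) = 3/(-26 + T) (k(T) = 3/(T - 26) = 3/(-26 + T))
H(W(2)) + k(49) = 25 + 3/(-26 + 49) = 25 + 3/23 = 578/23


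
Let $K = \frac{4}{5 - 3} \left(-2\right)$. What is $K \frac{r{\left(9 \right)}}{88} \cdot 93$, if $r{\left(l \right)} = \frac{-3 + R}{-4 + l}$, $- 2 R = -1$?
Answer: $\frac{93}{44} \approx 2.1136$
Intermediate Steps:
$R = \frac{1}{2}$ ($R = \left(- \frac{1}{2}\right) \left(-1\right) = \frac{1}{2} \approx 0.5$)
$r{\left(l \right)} = - \frac{5}{2 \left(-4 + l\right)}$ ($r{\left(l \right)} = \frac{-3 + \frac{1}{2}}{-4 + l} = - \frac{5}{2 \left(-4 + l\right)}$)
$K = -4$ ($K = \frac{4}{2} \left(-2\right) = 4 \cdot \frac{1}{2} \left(-2\right) = 2 \left(-2\right) = -4$)
$K \frac{r{\left(9 \right)}}{88} \cdot 93 = - 4 \frac{\left(-5\right) \frac{1}{-8 + 2 \cdot 9}}{88} \cdot 93 = - 4 - \frac{5}{-8 + 18} \cdot \frac{1}{88} \cdot 93 = - 4 - \frac{5}{10} \cdot \frac{1}{88} \cdot 93 = - 4 \left(-5\right) \frac{1}{10} \cdot \frac{1}{88} \cdot 93 = - 4 \left(\left(- \frac{1}{2}\right) \frac{1}{88}\right) 93 = \left(-4\right) \left(- \frac{1}{176}\right) 93 = \frac{1}{44} \cdot 93 = \frac{93}{44}$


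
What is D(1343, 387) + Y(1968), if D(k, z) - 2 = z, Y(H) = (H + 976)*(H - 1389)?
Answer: 1704965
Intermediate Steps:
Y(H) = (-1389 + H)*(976 + H) (Y(H) = (976 + H)*(-1389 + H) = (-1389 + H)*(976 + H))
D(k, z) = 2 + z
D(1343, 387) + Y(1968) = (2 + 387) + (-1355664 + 1968² - 413*1968) = 389 + (-1355664 + 3873024 - 812784) = 389 + 1704576 = 1704965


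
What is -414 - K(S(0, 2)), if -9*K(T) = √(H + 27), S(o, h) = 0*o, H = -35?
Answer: -414 + 2*I*√2/9 ≈ -414.0 + 0.31427*I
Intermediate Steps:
S(o, h) = 0
K(T) = -2*I*√2/9 (K(T) = -√(-35 + 27)/9 = -2*I*√2/9)
-414 - K(S(0, 2)) = -414 - (-2)*I*√2/9 = -414 + 2*I*√2/9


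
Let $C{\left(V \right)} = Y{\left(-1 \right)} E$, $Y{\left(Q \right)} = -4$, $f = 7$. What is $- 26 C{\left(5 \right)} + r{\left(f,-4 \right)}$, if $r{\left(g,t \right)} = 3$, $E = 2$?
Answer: $211$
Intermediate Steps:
$C{\left(V \right)} = -8$ ($C{\left(V \right)} = \left(-4\right) 2 = -8$)
$- 26 C{\left(5 \right)} + r{\left(f,-4 \right)} = \left(-26\right) \left(-8\right) + 3 = 208 + 3 = 211$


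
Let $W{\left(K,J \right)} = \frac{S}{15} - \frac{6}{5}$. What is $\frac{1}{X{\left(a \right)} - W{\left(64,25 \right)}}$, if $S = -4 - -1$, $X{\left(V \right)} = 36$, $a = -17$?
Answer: $\frac{5}{187} \approx 0.026738$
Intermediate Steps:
$S = -3$ ($S = -4 + 1 = -3$)
$W{\left(K,J \right)} = - \frac{7}{5}$ ($W{\left(K,J \right)} = - \frac{3}{15} - \frac{6}{5} = \left(-3\right) \frac{1}{15} - \frac{6}{5} = - \frac{1}{5} - \frac{6}{5} = - \frac{7}{5}$)
$\frac{1}{X{\left(a \right)} - W{\left(64,25 \right)}} = \frac{1}{36 - - \frac{7}{5}} = \frac{1}{36 + \frac{7}{5}} = \frac{1}{\frac{187}{5}} = \frac{5}{187}$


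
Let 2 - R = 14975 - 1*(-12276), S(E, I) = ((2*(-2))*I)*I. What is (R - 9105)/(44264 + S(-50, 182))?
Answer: 18177/44116 ≈ 0.41203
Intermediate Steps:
S(E, I) = -4*I**2 (S(E, I) = (-4*I)*I = -4*I**2)
R = -27249 (R = 2 - (14975 - 1*(-12276)) = 2 - (14975 + 12276) = 2 - 1*27251 = 2 - 27251 = -27249)
(R - 9105)/(44264 + S(-50, 182)) = (-27249 - 9105)/(44264 - 4*182**2) = -36354/(44264 - 4*33124) = -36354/(44264 - 132496) = -36354/(-88232) = -36354*(-1/88232) = 18177/44116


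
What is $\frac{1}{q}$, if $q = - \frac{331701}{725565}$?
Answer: $- \frac{241855}{110567} \approx -2.1874$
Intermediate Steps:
$q = - \frac{110567}{241855}$ ($q = \left(-331701\right) \frac{1}{725565} = - \frac{110567}{241855} \approx -0.45716$)
$\frac{1}{q} = \frac{1}{- \frac{110567}{241855}} = - \frac{241855}{110567}$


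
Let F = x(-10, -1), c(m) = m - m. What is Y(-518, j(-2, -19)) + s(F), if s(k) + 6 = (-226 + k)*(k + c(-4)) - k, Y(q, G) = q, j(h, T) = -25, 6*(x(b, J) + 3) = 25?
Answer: -28349/36 ≈ -787.47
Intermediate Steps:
x(b, J) = 7/6 (x(b, J) = -3 + (1/6)*25 = -3 + 25/6 = 7/6)
c(m) = 0
F = 7/6 ≈ 1.1667
s(k) = -6 - k + k*(-226 + k) (s(k) = -6 + ((-226 + k)*(k + 0) - k) = -6 + ((-226 + k)*k - k) = -6 + (k*(-226 + k) - k) = -6 + (-k + k*(-226 + k)) = -6 - k + k*(-226 + k))
Y(-518, j(-2, -19)) + s(F) = -518 + (-6 + (7/6)**2 - 227*7/6) = -518 + (-6 + 49/36 - 1589/6) = -518 - 9701/36 = -28349/36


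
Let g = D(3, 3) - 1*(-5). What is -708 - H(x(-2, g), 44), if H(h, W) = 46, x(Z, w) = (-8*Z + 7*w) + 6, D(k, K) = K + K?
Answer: -754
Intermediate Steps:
D(k, K) = 2*K
g = 11 (g = 2*3 - 1*(-5) = 6 + 5 = 11)
x(Z, w) = 6 - 8*Z + 7*w
-708 - H(x(-2, g), 44) = -708 - 1*46 = -708 - 46 = -754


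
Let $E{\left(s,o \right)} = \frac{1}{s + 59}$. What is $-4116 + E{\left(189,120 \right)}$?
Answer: $- \frac{1020767}{248} \approx -4116.0$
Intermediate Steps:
$E{\left(s,o \right)} = \frac{1}{59 + s}$
$-4116 + E{\left(189,120 \right)} = -4116 + \frac{1}{59 + 189} = -4116 + \frac{1}{248} = - \frac{1020767}{248}$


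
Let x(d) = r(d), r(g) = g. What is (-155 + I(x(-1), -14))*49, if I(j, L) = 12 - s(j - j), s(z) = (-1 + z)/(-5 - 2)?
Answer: -7014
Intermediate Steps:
s(z) = ⅐ - z/7 (s(z) = (-1 + z)/(-7) = (-1 + z)*(-⅐) = ⅐ - z/7)
x(d) = d
I(j, L) = 83/7 (I(j, L) = 12 - (⅐ - (j - j)/7) = 12 - (⅐ - ⅐*0) = 12 - (⅐ + 0) = 12 - 1*⅐ = 12 - ⅐ = 83/7)
(-155 + I(x(-1), -14))*49 = (-155 + 83/7)*49 = -1002/7*49 = -7014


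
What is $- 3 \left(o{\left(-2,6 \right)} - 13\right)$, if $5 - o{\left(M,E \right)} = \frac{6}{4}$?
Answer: $\frac{57}{2} \approx 28.5$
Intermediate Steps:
$o{\left(M,E \right)} = \frac{7}{2}$ ($o{\left(M,E \right)} = 5 - \frac{6}{4} = 5 - 6 \cdot \frac{1}{4} = 5 - \frac{3}{2} = \frac{7}{2}$)
$- 3 \left(o{\left(-2,6 \right)} - 13\right) = - 3 \left(\frac{7}{2} - 13\right) = \left(-3\right) \left(- \frac{19}{2}\right) = \frac{57}{2}$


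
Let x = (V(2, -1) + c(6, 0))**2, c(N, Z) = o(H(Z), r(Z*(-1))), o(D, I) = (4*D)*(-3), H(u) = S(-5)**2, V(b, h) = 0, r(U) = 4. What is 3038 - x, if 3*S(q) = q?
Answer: 17342/9 ≈ 1926.9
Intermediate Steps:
S(q) = q/3
H(u) = 25/9 (H(u) = ((1/3)*(-5))**2 = (-5/3)**2 = 25/9)
o(D, I) = -12*D
c(N, Z) = -100/3 (c(N, Z) = -12*25/9 = -100/3)
x = 10000/9 (x = (0 - 100/3)**2 = (-100/3)**2 = 10000/9 ≈ 1111.1)
3038 - x = 3038 - 1*10000/9 = 3038 - 10000/9 = 17342/9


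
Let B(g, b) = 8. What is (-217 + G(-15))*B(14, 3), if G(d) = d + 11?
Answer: -1768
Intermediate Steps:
G(d) = 11 + d
(-217 + G(-15))*B(14, 3) = (-217 + (11 - 15))*8 = (-217 - 4)*8 = -221*8 = -1768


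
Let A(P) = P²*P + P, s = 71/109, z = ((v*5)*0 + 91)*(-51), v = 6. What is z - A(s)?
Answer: -6011431051/1295029 ≈ -4641.9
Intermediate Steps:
z = -4641 (z = ((6*5)*0 + 91)*(-51) = (30*0 + 91)*(-51) = (0 + 91)*(-51) = 91*(-51) = -4641)
s = 71/109 (s = 71*(1/109) = 71/109 ≈ 0.65138)
A(P) = P + P³ (A(P) = P³ + P = P + P³)
z - A(s) = -4641 - (71/109 + (71/109)³) = -4641 - (71/109 + 357911/1295029) = -4641 - 1*1201462/1295029 = -4641 - 1201462/1295029 = -6011431051/1295029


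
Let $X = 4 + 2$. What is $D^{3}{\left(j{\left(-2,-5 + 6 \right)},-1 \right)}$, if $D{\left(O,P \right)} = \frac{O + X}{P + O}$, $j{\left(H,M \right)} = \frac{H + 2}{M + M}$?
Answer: $-216$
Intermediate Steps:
$X = 6$
$j{\left(H,M \right)} = \frac{2 + H}{2 M}$
$D{\left(O,P \right)} = \frac{6 + O}{O + P}$ ($D{\left(O,P \right)} = \frac{O + 6}{P + O} = \frac{6 + O}{O + P}$)
$D^{3}{\left(j{\left(-2,-5 + 6 \right)},-1 \right)} = \left(\frac{6 + \frac{2 - 2}{2 \left(-5 + 6\right)}}{\frac{2 - 2}{2 \left(-5 + 6\right)} - 1}\right)^{3} = \left(\frac{6 + \frac{1}{2} \cdot 1^{-1} \cdot 0}{\frac{1}{2} \cdot 1^{-1} \cdot 0 - 1}\right)^{3} = \left(\frac{6 + \frac{1}{2} \cdot 1 \cdot 0}{\frac{1}{2} \cdot 1 \cdot 0 - 1}\right)^{3} = \left(\frac{6 + 0}{0 - 1}\right)^{3} = \left(\frac{1}{-1} \cdot 6\right)^{3} = \left(\left(-1\right) 6\right)^{3} = \left(-6\right)^{3} = -216$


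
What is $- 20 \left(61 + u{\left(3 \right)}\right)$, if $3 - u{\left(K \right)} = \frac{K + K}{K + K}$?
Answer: $-1260$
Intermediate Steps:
$u{\left(K \right)} = 2$ ($u{\left(K \right)} = 3 - \frac{K + K}{K + K} = 3 - \frac{2 K}{2 K} = 3 - 2 K \frac{1}{2 K} = 3 - 1 = 2$)
$- 20 \left(61 + u{\left(3 \right)}\right) = - 20 \left(61 + 2\right) = \left(-20\right) 63 = -1260$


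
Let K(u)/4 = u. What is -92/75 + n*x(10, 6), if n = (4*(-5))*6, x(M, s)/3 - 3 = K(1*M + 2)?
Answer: -1377092/75 ≈ -18361.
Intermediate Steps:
K(u) = 4*u
x(M, s) = 33 + 12*M (x(M, s) = 9 + 3*(4*(1*M + 2)) = 9 + 3*(4*(M + 2)) = 9 + 3*(4*(2 + M)) = 9 + 3*(8 + 4*M) = 9 + (24 + 12*M) = 33 + 12*M)
n = -120 (n = -20*6 = -120)
-92/75 + n*x(10, 6) = -92/75 - 120*(33 + 12*10) = -92*1/75 - 120*(33 + 120) = -92/75 - 120*153 = -92/75 - 18360 = -1377092/75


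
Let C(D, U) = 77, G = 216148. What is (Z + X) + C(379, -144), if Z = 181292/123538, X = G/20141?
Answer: 110971832931/1244089429 ≈ 89.199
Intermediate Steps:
X = 216148/20141 ≈ 10.732
Z = 90646/61769 (Z = 181292*(1/123538) = 90646/61769 ≈ 1.4675)
(Z + X) + C(379, -144) = (90646/61769 + 216148/20141) + 77 = 15176946898/1244089429 + 77 = 110971832931/1244089429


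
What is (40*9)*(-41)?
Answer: -14760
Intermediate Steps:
(40*9)*(-41) = 360*(-41) = -14760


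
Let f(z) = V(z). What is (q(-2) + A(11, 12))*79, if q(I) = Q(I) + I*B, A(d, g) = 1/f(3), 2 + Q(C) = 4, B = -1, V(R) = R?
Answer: 1027/3 ≈ 342.33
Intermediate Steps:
f(z) = z
Q(C) = 2 (Q(C) = -2 + 4 = 2)
A(d, g) = ⅓ (A(d, g) = 1/3 = ⅓)
q(I) = 2 - I (q(I) = 2 + I*(-1) = 2 - I)
(q(-2) + A(11, 12))*79 = ((2 - 1*(-2)) + ⅓)*79 = ((2 + 2) + ⅓)*79 = (4 + ⅓)*79 = (13/3)*79 = 1027/3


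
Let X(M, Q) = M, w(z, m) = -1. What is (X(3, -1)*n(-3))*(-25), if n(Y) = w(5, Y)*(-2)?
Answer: -150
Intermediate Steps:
n(Y) = 2 (n(Y) = -1*(-2) = 2)
(X(3, -1)*n(-3))*(-25) = (3*2)*(-25) = 6*(-25) = -150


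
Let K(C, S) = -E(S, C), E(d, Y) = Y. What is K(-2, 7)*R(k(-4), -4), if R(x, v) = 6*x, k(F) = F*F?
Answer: 192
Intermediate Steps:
k(F) = F**2
K(C, S) = -C
K(-2, 7)*R(k(-4), -4) = (-1*(-2))*(6*(-4)**2) = 2*(6*16) = 2*96 = 192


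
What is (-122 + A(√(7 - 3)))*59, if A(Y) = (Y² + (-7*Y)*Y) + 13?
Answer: -7847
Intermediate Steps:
A(Y) = 13 - 6*Y² (A(Y) = (Y² - 7*Y²) + 13 = -6*Y² + 13 = 13 - 6*Y²)
(-122 + A(√(7 - 3)))*59 = (-122 + (13 - 6*(√(7 - 3))²))*59 = (-122 + (13 - 6*(√4)²))*59 = (-122 + (13 - 6*2²))*59 = (-122 + (13 - 6*4))*59 = (-122 + (13 - 24))*59 = (-122 - 11)*59 = -133*59 = -7847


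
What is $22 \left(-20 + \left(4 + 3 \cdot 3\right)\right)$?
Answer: $-154$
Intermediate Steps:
$22 \left(-20 + \left(4 + 3 \cdot 3\right)\right) = 22 \left(-20 + \left(4 + 9\right)\right) = 22 \left(-20 + 13\right) = 22 \left(-7\right) = -154$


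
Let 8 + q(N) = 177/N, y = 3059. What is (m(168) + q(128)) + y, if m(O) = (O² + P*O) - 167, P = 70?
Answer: 5487281/128 ≈ 42869.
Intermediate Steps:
m(O) = -167 + O² + 70*O (m(O) = (O² + 70*O) - 167 = -167 + O² + 70*O)
q(N) = -8 + 177/N
(m(168) + q(128)) + y = ((-167 + 168² + 70*168) + (-8 + 177/128)) + 3059 = ((-167 + 28224 + 11760) + (-8 + 177*(1/128))) + 3059 = (39817 + (-8 + 177/128)) + 3059 = (39817 - 847/128) + 3059 = 5095729/128 + 3059 = 5487281/128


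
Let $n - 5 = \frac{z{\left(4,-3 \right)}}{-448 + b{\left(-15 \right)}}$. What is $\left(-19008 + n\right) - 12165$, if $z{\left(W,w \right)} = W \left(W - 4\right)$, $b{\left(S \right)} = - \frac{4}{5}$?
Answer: $-31168$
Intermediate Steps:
$b{\left(S \right)} = - \frac{4}{5}$ ($b{\left(S \right)} = \left(-4\right) \frac{1}{5} = - \frac{4}{5}$)
$z{\left(W,w \right)} = W \left(-4 + W\right)$
$n = 5$ ($n = 5 + \frac{4 \left(-4 + 4\right)}{-448 - \frac{4}{5}} = 5 + \frac{4 \cdot 0}{- \frac{2244}{5}} = 5 + 0 \left(- \frac{5}{2244}\right) = 5 + 0 = 5$)
$\left(-19008 + n\right) - 12165 = \left(-19008 + 5\right) - 12165 = -19003 - 12165 = -31168$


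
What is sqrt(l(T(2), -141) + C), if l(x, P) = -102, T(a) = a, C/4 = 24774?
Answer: sqrt(98994) ≈ 314.63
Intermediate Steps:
C = 99096 (C = 4*24774 = 99096)
sqrt(l(T(2), -141) + C) = sqrt(-102 + 99096) = sqrt(98994)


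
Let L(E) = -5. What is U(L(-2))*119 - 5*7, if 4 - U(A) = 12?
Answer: -987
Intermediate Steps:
U(A) = -8 (U(A) = 4 - 1*12 = 4 - 12 = -8)
U(L(-2))*119 - 5*7 = -8*119 - 5*7 = -952 - 35 = -987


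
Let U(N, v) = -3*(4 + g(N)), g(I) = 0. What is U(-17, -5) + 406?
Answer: 394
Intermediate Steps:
U(N, v) = -12 (U(N, v) = -3*(4 + 0) = -3*4 = -12)
U(-17, -5) + 406 = -12 + 406 = 394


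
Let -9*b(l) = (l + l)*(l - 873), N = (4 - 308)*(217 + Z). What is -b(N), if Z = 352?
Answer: 60143409248/9 ≈ 6.6826e+9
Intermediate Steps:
N = -172976 (N = (4 - 308)*(217 + 352) = -304*569 = -172976)
b(l) = -2*l*(-873 + l)/9 (b(l) = -(l + l)*(l - 873)/9 = -2*l*(-873 + l)/9)
-b(N) = -2*(-172976)*(873 - 1*(-172976))/9 = -2*(-172976)*(873 + 172976)/9 = -2*(-172976)*173849/9 = -1*(-60143409248/9) = 60143409248/9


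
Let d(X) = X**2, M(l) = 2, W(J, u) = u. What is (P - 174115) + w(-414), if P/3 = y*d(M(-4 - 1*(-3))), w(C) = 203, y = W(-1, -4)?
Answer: -173960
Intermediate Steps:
y = -4
P = -48 (P = 3*(-4*2**2) = 3*(-4*4) = 3*(-16) = -48)
(P - 174115) + w(-414) = (-48 - 174115) + 203 = -174163 + 203 = -173960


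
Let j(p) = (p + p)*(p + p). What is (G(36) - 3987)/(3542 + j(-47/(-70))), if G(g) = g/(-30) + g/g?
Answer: -4884320/4341159 ≈ -1.1251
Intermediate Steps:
j(p) = 4*p² (j(p) = (2*p)*(2*p) = 4*p²)
G(g) = 1 - g/30 (G(g) = g*(-1/30) + 1 = -g/30 + 1 = 1 - g/30)
(G(36) - 3987)/(3542 + j(-47/(-70))) = ((1 - 1/30*36) - 3987)/(3542 + 4*(-47/(-70))²) = ((1 - 6/5) - 3987)/(3542 + 4*(-47*(-1/70))²) = (-⅕ - 3987)/(3542 + 4*(47/70)²) = -19936/(5*(3542 + 4*(2209/4900))) = -19936/(5*(3542 + 2209/1225)) = -19936/(5*4341159/1225) = -19936/5*1225/4341159 = -4884320/4341159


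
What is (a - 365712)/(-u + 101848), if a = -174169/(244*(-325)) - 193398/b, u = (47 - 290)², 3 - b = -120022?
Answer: -139233393914687/16294405320700 ≈ -8.5449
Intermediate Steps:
b = 120025 (b = 3 - 1*(-120022) = 3 + 120022 = 120025)
u = 59049 (u = (-243)² = 59049)
a = 222726913/380719300 (a = -174169/(244*(-325)) - 193398/120025 = -174169/(-79300) - 193398*1/120025 = -174169*(-1/79300) - 193398/120025 = 174169/79300 - 193398/120025 = 222726913/380719300 ≈ 0.58502)
(a - 365712)/(-u + 101848) = (222726913/380719300 - 365712)/(-1*59049 + 101848) = -139233393914687/(380719300*(-59049 + 101848)) = -139233393914687/380719300/42799 = -139233393914687/380719300*1/42799 = -139233393914687/16294405320700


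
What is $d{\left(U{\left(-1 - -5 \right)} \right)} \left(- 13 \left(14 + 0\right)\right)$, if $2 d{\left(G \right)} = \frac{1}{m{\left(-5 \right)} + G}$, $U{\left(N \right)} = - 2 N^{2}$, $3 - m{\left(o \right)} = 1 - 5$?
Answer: $\frac{91}{25} \approx 3.64$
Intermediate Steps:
$m{\left(o \right)} = 7$ ($m{\left(o \right)} = 3 - \left(1 - 5\right) = 3 - -4 = 3 + 4 = 7$)
$d{\left(G \right)} = \frac{1}{2 \left(7 + G\right)}$
$d{\left(U{\left(-1 - -5 \right)} \right)} \left(- 13 \left(14 + 0\right)\right) = \frac{1}{2 \left(7 - 2 \left(-1 - -5\right)^{2}\right)} \left(- 13 \left(14 + 0\right)\right) = \frac{1}{2 \left(7 - 2 \left(-1 + 5\right)^{2}\right)} \left(\left(-13\right) 14\right) = \frac{1}{2 \left(7 - 2 \cdot 4^{2}\right)} \left(-182\right) = \frac{1}{2 \left(7 - 32\right)} \left(-182\right) = \frac{1}{2 \left(-25\right)} \left(-182\right) = \frac{1}{2} \left(- \frac{1}{25}\right) \left(-182\right) = \left(- \frac{1}{50}\right) \left(-182\right) = \frac{91}{25}$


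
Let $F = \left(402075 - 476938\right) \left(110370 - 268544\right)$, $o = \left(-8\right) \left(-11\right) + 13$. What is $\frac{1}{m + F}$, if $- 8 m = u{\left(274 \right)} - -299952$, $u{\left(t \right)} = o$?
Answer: $\frac{8}{94730741243} \approx 8.445 \cdot 10^{-11}$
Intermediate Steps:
$o = 101$ ($o = 88 + 13 = 101$)
$u{\left(t \right)} = 101$
$m = - \frac{300053}{8}$ ($m = - \frac{101 - -299952}{8} = - \frac{101 + 299952}{8} = \left(- \frac{1}{8}\right) 300053 = - \frac{300053}{8} \approx -37507.0$)
$F = 11841380162$ ($F = \left(-74863\right) \left(-158174\right) = 11841380162$)
$\frac{1}{m + F} = \frac{1}{- \frac{300053}{8} + 11841380162} = \frac{1}{\frac{94730741243}{8}} = \frac{8}{94730741243}$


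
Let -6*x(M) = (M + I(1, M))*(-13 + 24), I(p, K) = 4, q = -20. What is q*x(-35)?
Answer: -3410/3 ≈ -1136.7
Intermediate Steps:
x(M) = -22/3 - 11*M/6 (x(M) = -(M + 4)*(-13 + 24)/6 = -(4 + M)*11/6 = -(44 + 11*M)/6 = -22/3 - 11*M/6)
q*x(-35) = -20*(-22/3 - 11/6*(-35)) = -20*(-22/3 + 385/6) = -20*341/6 = -3410/3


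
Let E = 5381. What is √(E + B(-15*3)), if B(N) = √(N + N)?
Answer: √(5381 + 3*I*√10) ≈ 73.355 + 0.0647*I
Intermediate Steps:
B(N) = √2*√N (B(N) = √(2*N) = √2*√N)
√(E + B(-15*3)) = √(5381 + √2*√(-15*3)) = √(5381 + √2*√(-45)) = √(5381 + √2*(3*I*√5)) = √(5381 + 3*I*√10)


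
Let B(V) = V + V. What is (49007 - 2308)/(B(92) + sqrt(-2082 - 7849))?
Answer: 8592616/43787 - 46699*I*sqrt(9931)/43787 ≈ 196.24 - 106.28*I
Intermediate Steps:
B(V) = 2*V
(49007 - 2308)/(B(92) + sqrt(-2082 - 7849)) = (49007 - 2308)/(2*92 + sqrt(-2082 - 7849)) = 46699/(184 + sqrt(-9931)) = 46699/(184 + I*sqrt(9931))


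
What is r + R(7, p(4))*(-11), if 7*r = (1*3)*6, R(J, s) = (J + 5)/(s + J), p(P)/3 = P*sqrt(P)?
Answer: -366/217 ≈ -1.6866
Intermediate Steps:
p(P) = 3*P**(3/2) (p(P) = 3*(P*sqrt(P)) = 3*P**(3/2))
R(J, s) = (5 + J)/(J + s)
r = 18/7 (r = ((1*3)*6)/7 = (3*6)/7 = (1/7)*18 = 18/7 ≈ 2.5714)
r + R(7, p(4))*(-11) = 18/7 + ((5 + 7)/(7 + 3*4**(3/2)))*(-11) = 18/7 + (12/(7 + 3*8))*(-11) = 18/7 + (12/(7 + 24))*(-11) = 18/7 + (12/31)*(-11) = 18/7 - 132/31 = -366/217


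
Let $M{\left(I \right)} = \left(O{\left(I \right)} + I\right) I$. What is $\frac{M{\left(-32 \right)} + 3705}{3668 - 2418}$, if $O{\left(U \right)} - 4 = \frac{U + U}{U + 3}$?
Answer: $\frac{131381}{36250} \approx 3.6243$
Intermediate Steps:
$O{\left(U \right)} = 4 + \frac{2 U}{3 + U}$ ($O{\left(U \right)} = 4 + \frac{U + U}{U + 3} = 4 + \frac{2 U}{3 + U}$)
$M{\left(I \right)} = I \left(I + \frac{6 \left(2 + I\right)}{3 + I}\right)$ ($M{\left(I \right)} = \left(\frac{6 \left(2 + I\right)}{3 + I} + I\right) I = \left(I + \frac{6 \left(2 + I\right)}{3 + I}\right) I = I \left(I + \frac{6 \left(2 + I\right)}{3 + I}\right)$)
$\frac{M{\left(-32 \right)} + 3705}{3668 - 2418} = \frac{- \frac{32 \left(12 + \left(-32\right)^{2} + 9 \left(-32\right)\right)}{3 - 32} + 3705}{3668 - 2418} = \frac{- \frac{32 \left(12 + 1024 - 288\right)}{-29} + 3705}{1250} = \left(\left(-32\right) \left(- \frac{1}{29}\right) 748 + 3705\right) \frac{1}{1250} = \left(\frac{23936}{29} + 3705\right) \frac{1}{1250} = \frac{131381}{29} \cdot \frac{1}{1250} = \frac{131381}{36250}$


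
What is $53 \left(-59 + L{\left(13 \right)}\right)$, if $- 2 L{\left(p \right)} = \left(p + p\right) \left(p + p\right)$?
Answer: $-21041$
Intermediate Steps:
$L{\left(p \right)} = - 2 p^{2}$ ($L{\left(p \right)} = - \frac{\left(p + p\right) \left(p + p\right)}{2} = - \frac{2 p 2 p}{2} = - \frac{4 p^{2}}{2} = - 2 p^{2}$)
$53 \left(-59 + L{\left(13 \right)}\right) = 53 \left(-59 - 2 \cdot 13^{2}\right) = 53 \left(-59 - 338\right) = 53 \left(-397\right) = -21041$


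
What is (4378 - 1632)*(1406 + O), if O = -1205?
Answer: 551946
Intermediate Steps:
(4378 - 1632)*(1406 + O) = (4378 - 1632)*(1406 - 1205) = 2746*201 = 551946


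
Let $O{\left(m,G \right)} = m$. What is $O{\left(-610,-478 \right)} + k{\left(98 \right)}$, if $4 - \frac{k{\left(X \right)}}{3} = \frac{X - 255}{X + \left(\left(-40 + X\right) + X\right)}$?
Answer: $- \frac{151421}{254} \approx -596.15$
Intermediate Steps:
$k{\left(X \right)} = 12 - \frac{3 \left(-255 + X\right)}{-40 + 3 X}$ ($k{\left(X \right)} = 12 - 3 \frac{X - 255}{X + \left(\left(-40 + X\right) + X\right)} = 12 - 3 \frac{-255 + X}{X + \left(-40 + 2 X\right)} = 12 - 3 \frac{-255 + X}{-40 + 3 X} = 12 - \frac{3 \left(-255 + X\right)}{-40 + 3 X}$)
$O{\left(-610,-478 \right)} + k{\left(98 \right)} = -610 + \frac{3 \left(95 + 11 \cdot 98\right)}{-40 + 3 \cdot 98} = -610 + \frac{3 \left(95 + 1078\right)}{-40 + 294} = -610 + 3 \cdot \frac{1}{254} \cdot 1173 = -610 + \frac{3519}{254} = - \frac{151421}{254}$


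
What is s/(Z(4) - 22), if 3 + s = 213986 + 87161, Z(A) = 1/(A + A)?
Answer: -2409152/175 ≈ -13767.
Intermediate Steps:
Z(A) = 1/(2*A)
s = 301144 (s = -3 + (213986 + 87161) = -3 + 301147 = 301144)
s/(Z(4) - 22) = 301144/((1/2)/4 - 22) = 301144/((1/2)*(1/4) - 22) = 301144/(1/8 - 22) = 301144/(-175/8) = -8/175*301144 = -2409152/175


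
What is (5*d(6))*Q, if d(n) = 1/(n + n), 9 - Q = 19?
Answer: -25/6 ≈ -4.1667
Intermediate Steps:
Q = -10 (Q = 9 - 1*19 = 9 - 19 = -10)
d(n) = 1/(2*n)
(5*d(6))*Q = (5*((½)/6))*(-10) = (5*((½)*(⅙)))*(-10) = (5*(1/12))*(-10) = (5/12)*(-10) = -25/6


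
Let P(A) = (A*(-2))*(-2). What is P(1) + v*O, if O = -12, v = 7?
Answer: -80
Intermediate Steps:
P(A) = 4*A (P(A) = -2*A*(-2) = 4*A)
P(1) + v*O = 4*1 + 7*(-12) = 4 - 84 = -80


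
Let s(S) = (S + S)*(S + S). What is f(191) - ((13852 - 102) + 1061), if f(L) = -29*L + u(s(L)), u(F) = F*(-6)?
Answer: -895894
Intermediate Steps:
s(S) = 4*S² (s(S) = (2*S)*(2*S) = 4*S²)
u(F) = -6*F
f(L) = -29*L - 24*L²
f(191) - ((13852 - 102) + 1061) = 191*(-29 - 24*191) - ((13852 - 102) + 1061) = 191*(-29 - 4584) - (13750 + 1061) = 191*(-4613) - 1*14811 = -881083 - 14811 = -895894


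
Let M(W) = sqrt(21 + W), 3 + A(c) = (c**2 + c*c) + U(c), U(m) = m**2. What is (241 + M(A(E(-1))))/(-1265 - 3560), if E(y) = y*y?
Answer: -241/4825 - sqrt(21)/4825 ≈ -0.050898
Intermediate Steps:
E(y) = y**2
A(c) = -3 + 3*c**2 (A(c) = -3 + ((c**2 + c*c) + c**2) = -3 + ((c**2 + c**2) + c**2) = -3 + (2*c**2 + c**2) = -3 + 3*c**2)
(241 + M(A(E(-1))))/(-1265 - 3560) = (241 + sqrt(21 + (-3 + 3*((-1)**2)**2)))/(-1265 - 3560) = (241 + sqrt(21 + (-3 + 3*1**2)))/(-4825) = (241 + sqrt(21 + (-3 + 3*1)))*(-1/4825) = (241 + sqrt(21 + (-3 + 3)))*(-1/4825) = (241 + sqrt(21 + 0))*(-1/4825) = (241 + sqrt(21))*(-1/4825) = -241/4825 - sqrt(21)/4825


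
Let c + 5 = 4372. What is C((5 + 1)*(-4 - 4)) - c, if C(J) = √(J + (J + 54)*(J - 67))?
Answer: -4367 + 3*I*√82 ≈ -4367.0 + 27.166*I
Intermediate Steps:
c = 4367 (c = -5 + 4372 = 4367)
C(J) = √(J + (-67 + J)*(54 + J)) (C(J) = √(J + (54 + J)*(-67 + J)) = √(J + (-67 + J)*(54 + J)))
C((5 + 1)*(-4 - 4)) - c = √(-3618 + ((5 + 1)*(-4 - 4))² - 12*(5 + 1)*(-4 - 4)) - 1*4367 = √(-3618 + (6*(-8))² - 72*(-8)) - 4367 = √(-3618 + (-48)² - 12*(-48)) - 4367 = √(-3618 + 2304 + 576) - 4367 = √(-738) - 4367 = 3*I*√82 - 4367 = -4367 + 3*I*√82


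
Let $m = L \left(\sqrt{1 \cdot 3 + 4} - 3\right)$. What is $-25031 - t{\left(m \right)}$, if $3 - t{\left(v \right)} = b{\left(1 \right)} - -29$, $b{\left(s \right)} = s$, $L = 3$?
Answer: $-25004$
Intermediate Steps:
$m = -9 + 3 \sqrt{7}$ ($m = 3 \left(\sqrt{1 \cdot 3 + 4} - 3\right) = 3 \left(\sqrt{3 + 4} - 3\right) = 3 \left(\sqrt{7} - 3\right) = 3 \left(-3 + \sqrt{7}\right) = -9 + 3 \sqrt{7} \approx -1.0627$)
$t{\left(v \right)} = -27$ ($t{\left(v \right)} = 3 - \left(1 - -29\right) = 3 - \left(1 + 29\right) = 3 - 30 = -27$)
$-25031 - t{\left(m \right)} = -25031 - -27 = -25031 + 27 = -25004$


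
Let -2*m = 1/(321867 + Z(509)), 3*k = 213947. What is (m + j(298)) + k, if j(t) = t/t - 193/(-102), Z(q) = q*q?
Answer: 1408700719771/19752232 ≈ 71319.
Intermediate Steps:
k = 213947/3 (k = (⅓)*213947 = 213947/3 ≈ 71316.)
Z(q) = q²
j(t) = 295/102 (j(t) = 1 - 193*(-1/102) = 1 + 193/102 = 295/102)
m = -1/1161896 (m = -1/(2*(321867 + 509²)) = -1/(2*(321867 + 259081)) = -½/580948 = -½*1/580948 = -1/1161896 ≈ -8.6066e-7)
(m + j(298)) + k = (-1/1161896 + 295/102) + 213947/3 = 171379609/59256696 + 213947/3 = 1408700719771/19752232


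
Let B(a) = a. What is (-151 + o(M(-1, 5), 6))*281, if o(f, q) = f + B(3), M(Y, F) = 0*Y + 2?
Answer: -41026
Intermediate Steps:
M(Y, F) = 2 (M(Y, F) = 0 + 2 = 2)
o(f, q) = 3 + f (o(f, q) = f + 3 = 3 + f)
(-151 + o(M(-1, 5), 6))*281 = (-151 + (3 + 2))*281 = (-151 + 5)*281 = -146*281 = -41026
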